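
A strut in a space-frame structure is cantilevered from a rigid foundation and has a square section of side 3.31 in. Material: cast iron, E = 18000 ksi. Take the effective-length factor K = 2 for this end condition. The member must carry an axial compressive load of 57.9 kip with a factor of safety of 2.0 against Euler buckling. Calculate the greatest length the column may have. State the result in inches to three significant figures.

I = a⁴/12 = 3.31⁴/12 = 10.00 in⁴
Required critical load P_cr = n·P = 2.0 × 57.9 = 115.8 kip = 1.158×10^5 lb
From P_cr = π²EI/(K·L)²:  L = (1/K)·√(π²EI/P_cr) = (1/2)·√(π²×1.80×10^7×10.00/1.158×10^5)
L = 61.9 in

L_max ≈ 61.9 in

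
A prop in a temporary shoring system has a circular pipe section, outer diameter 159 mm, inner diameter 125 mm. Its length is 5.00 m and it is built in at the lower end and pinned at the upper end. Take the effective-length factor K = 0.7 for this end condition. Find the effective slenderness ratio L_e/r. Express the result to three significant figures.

λ ≈ 69.2

d_o = 159 mm, d_i = 125 mm
I = π(d_o⁴ − d_i⁴)/64 = π(159⁴ − 125.0⁴)/64 = 1.939×10^7 mm⁴
A = 7.584×10^3 mm²;  r_min = √(I/A) = √(1.939×10^7/7.584×10^3) = 50.56 mm
L_e = K·L = 0.7 × 5.00 m = 3.500 m = 3500.0 mm
λ = L_e / r_min = 3500.0 / 50.56 = 69.2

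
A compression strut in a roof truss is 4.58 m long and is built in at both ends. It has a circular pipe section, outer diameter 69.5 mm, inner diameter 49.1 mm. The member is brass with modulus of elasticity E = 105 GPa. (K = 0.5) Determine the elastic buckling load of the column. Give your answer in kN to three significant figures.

d_o = 69.5 mm, d_i = 49.1 mm
I = π(d_o⁴ − d_i⁴)/64 = π(69.5⁴ − 49.10⁴)/64 = 8.600×10^5 mm⁴
I = 8.600×10^5 mm⁴ = 8.600×10^-7 m⁴
Effective length L_e = K·L = 0.5 × 4.58 = 2.290 m
P_cr = π²EI / L_e² = π² × 105×10⁹ × 8.600×10^-7 / 2.290² = 1.699×10^5 N

P_cr ≈ 170 kN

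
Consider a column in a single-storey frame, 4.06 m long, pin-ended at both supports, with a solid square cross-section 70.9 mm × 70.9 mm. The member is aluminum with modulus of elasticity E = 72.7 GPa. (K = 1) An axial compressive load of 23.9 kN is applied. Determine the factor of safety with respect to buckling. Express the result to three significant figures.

n ≈ 3.84

I = a⁴/12 = 70.9⁴/12 = 2.106×10^6 mm⁴
I = 2.106×10^6 mm⁴ = 2.106×10^-6 m⁴
Effective length L_e = K·L = 1 × 4.06 = 4.060 m
P_cr = π²EI / L_e² = π² × 72.7×10⁹ × 2.106×10^-6 / 4.060² = 9.166×10^4 N
Factor of safety n = P_cr / P = 91.661 / 23.9 = 3.84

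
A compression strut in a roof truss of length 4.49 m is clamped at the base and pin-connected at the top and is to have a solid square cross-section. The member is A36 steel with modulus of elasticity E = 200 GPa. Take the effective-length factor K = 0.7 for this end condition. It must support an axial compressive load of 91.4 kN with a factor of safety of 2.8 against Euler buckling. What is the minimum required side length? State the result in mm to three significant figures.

Required P_cr = n·P = 2.8 × 91.4 = 255.9 kN
L_e = K·L = 0.7 × 4.49 = 3.143 m
Required I = P_cr·L_e²/(π²E) = 2.559×10^5 × 3.143² / (π² × 2.00×10^11) = 1.281×10^-6 m⁴
I_req = 1.281×10^6 mm⁴
Solid square: I = a⁴/12  ⇒  a = (12I)^(1/4) = (12×1.281×10^6)^(1/4) = 62.6 mm

a ≈ 62.6 mm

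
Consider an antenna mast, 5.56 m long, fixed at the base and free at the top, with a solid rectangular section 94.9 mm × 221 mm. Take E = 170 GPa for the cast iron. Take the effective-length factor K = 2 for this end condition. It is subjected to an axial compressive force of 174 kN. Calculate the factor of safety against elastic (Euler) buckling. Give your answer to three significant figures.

n ≈ 1.23

Buckling occurs about the weak axis: I_min = h·b³/12 with b = 94.9 mm (the shorter side).
I_min = 221×94.9³/12 = 1.574×10^7 mm⁴
I = 1.574×10^7 mm⁴ = 1.574×10^-5 m⁴
Effective length L_e = K·L = 2 × 5.56 = 11.12 m
P_cr = π²EI / L_e² = π² × 170×10⁹ × 1.574×10^-5 / 11.12² = 2.136×10^5 N
Factor of safety n = P_cr / P = 213.57 / 174 = 1.23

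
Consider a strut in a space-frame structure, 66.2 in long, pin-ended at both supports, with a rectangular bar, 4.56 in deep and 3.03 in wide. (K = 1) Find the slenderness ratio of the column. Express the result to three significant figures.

λ ≈ 75.7

For a rectangle r_min = b/√12 = 3.03/√12 = 0.8747 in
L_e = K·L = 1 × 66.2 = 66.20 in
λ = L_e / r_min = 66.200 / 0.8747 = 75.7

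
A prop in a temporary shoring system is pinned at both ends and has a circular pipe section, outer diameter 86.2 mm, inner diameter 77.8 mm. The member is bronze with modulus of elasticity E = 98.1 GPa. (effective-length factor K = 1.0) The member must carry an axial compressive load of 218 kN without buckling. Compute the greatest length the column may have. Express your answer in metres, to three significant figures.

d_o = 86.2 mm, d_i = 77.8 mm
I = π(d_o⁴ − d_i⁴)/64 = π(86.2⁴ − 77.80⁴)/64 = 9.118×10^5 mm⁴
I = 9.118×10^-7 m⁴
At the buckling limit P_cr = P = 2.180×10^5 N
From P_cr = π²EI/(K·L)²:  L = (1/K)·√(π²EI/P_cr) = (1/1)·√(π²×9.81×10^10×9.118×10^-7/2.180×10^5)
L = 2.01 m

L_max ≈ 2.01 m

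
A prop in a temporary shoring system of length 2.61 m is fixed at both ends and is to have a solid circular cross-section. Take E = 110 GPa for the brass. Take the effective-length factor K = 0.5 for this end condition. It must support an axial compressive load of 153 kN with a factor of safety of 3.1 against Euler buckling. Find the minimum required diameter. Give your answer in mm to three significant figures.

d ≈ 62.4 mm

Required P_cr = n·P = 3.1 × 153 = 474.3 kN
L_e = K·L = 0.5 × 2.61 = 1.305 m
Required I = P_cr·L_e²/(π²E) = 4.743×10^5 × 1.305² / (π² × 1.10×10^11) = 7.440×10^-7 m⁴
I_req = 7.440×10^5 mm⁴
Solid circle: I = πd⁴/64  ⇒  d = (64I/π)^(1/4) = (64×7.440×10^5/π)^(1/4) = 62.4 mm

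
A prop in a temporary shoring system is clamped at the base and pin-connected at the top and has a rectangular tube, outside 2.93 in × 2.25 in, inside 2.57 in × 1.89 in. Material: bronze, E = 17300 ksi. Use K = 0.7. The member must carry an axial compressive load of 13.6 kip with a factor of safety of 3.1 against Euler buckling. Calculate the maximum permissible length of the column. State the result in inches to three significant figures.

Weak-axis I_min = (h_o·b_o³ − h_i·b_i³)/12 with b_o = 2.25, b_i = 1.890 in (shorter outer/inner sides).
I_min = (2.93×2.25³ − 2.570×1.890³)/12 = 1.335 in⁴
Required critical load P_cr = n·P = 3.1 × 13.6 = 42.16 kip = 4.216×10^4 lb
From P_cr = π²EI/(K·L)²:  L = (1/K)·√(π²EI/P_cr) = (1/0.7)·√(π²×1.73×10^7×1.335/4.216×10^4)
L = 105 in

L_max ≈ 105 in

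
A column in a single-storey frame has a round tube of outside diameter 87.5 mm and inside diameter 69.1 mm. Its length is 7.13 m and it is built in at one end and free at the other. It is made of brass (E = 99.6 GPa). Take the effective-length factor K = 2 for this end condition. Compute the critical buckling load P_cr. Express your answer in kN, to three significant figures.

P_cr ≈ 8.50 kN

d_o = 87.5 mm, d_i = 69.1 mm
I = π(d_o⁴ − d_i⁴)/64 = π(87.5⁴ − 69.10⁴)/64 = 1.758×10^6 mm⁴
I = 1.758×10^6 mm⁴ = 1.758×10^-6 m⁴
Effective length L_e = K·L = 2 × 7.13 = 14.26 m
P_cr = π²EI / L_e² = π² × 99.6×10⁹ × 1.758×10^-6 / 14.26² = 8.500×10^3 N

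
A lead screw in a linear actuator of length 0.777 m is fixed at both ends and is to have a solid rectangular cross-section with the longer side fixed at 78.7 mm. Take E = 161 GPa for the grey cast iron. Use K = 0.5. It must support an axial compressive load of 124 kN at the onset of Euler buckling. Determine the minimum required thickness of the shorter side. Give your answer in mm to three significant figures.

L_e = K·L = 0.5 × 0.777 = 0.3885 m
Required I = P_cr·L_e²/(π²E) = 1.240×10^5 × 0.3885² / (π² × 1.61×10^11) = 1.178×10^-8 m⁴
I_req = 1.178×10^4 mm⁴
Rectangle, weak axis: I_min = h·b³/12 with h = 78.7 mm fixed  ⇒  b = (12I/h)^(1/3) = 12.2 mm

b ≈ 12.2 mm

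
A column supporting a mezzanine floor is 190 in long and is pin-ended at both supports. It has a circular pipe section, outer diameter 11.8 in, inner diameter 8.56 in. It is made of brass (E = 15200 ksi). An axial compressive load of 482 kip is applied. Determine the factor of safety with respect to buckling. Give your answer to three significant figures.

n ≈ 5.93

d_o = 11.8 in, d_i = 8.56 in
I = π(d_o⁴ − d_i⁴)/64 = π(11.8⁴ − 8.560⁴)/64 = 688.1 in⁴
Effective length L_e = K·L = 1 × 190 = 190.0 in
P_cr = π²EI / L_e² = π² × 15200×10³ × 688.1 / 190.0² = 2.860×10^6 lb
Factor of safety n = P_cr / P = 2859.7 / 482 = 5.93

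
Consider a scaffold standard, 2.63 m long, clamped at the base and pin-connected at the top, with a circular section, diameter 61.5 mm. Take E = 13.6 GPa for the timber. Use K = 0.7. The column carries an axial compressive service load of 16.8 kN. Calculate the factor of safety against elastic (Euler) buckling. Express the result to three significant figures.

I = πd⁴/64 = π×61.5⁴/64 = 7.022×10^5 mm⁴
I = 7.022×10^5 mm⁴ = 7.022×10^-7 m⁴
Effective length L_e = K·L = 0.7 × 2.63 = 1.841 m
P_cr = π²EI / L_e² = π² × 13.6×10⁹ × 7.022×10^-7 / 1.841² = 2.781×10^4 N
Factor of safety n = P_cr / P = 27.810 / 16.8 = 1.66

n ≈ 1.66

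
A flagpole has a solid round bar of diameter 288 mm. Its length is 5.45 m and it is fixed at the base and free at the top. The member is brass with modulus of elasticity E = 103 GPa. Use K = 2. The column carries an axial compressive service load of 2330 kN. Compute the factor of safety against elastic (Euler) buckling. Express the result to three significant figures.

n ≈ 1.24

I = πd⁴/64 = π×288⁴/64 = 3.377×10^8 mm⁴
I = 3.377×10^8 mm⁴ = 3.377×10^-4 m⁴
Effective length L_e = K·L = 2 × 5.45 = 10.90 m
P_cr = π²EI / L_e² = π² × 103×10⁹ × 3.377×10^-4 / 10.90² = 2.890×10^6 N
Factor of safety n = P_cr / P = 2889.5 / 2330 = 1.24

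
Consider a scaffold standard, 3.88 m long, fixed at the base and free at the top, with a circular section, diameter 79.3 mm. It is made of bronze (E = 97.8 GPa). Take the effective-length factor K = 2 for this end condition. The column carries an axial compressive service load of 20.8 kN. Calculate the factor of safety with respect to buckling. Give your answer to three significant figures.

I = πd⁴/64 = π×79.3⁴/64 = 1.941×10^6 mm⁴
I = 1.941×10^6 mm⁴ = 1.941×10^-6 m⁴
Effective length L_e = K·L = 2 × 3.88 = 7.760 m
P_cr = π²EI / L_e² = π² × 97.8×10⁹ × 1.941×10^-6 / 7.760² = 3.112×10^4 N
Factor of safety n = P_cr / P = 31.116 / 20.8 = 1.50

n ≈ 1.50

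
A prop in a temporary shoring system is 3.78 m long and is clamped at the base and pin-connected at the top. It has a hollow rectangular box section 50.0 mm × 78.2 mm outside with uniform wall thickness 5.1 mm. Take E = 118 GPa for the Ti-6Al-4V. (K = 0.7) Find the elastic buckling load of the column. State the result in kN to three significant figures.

Inner dimensions: h_i = 78.2 − 2×5.1 = 68.00 mm, b_i = 50.0 − 2×5.1 = 39.80 mm
Weak-axis I_min = (h_o·b_o³ − h_i·b_i³)/12 with b_o = 50.0, b_i = 39.80 mm (shorter outer/inner sides).
I_min = (78.2×50.0³ − 68.00×39.80³)/12 = 4.573×10^5 mm⁴
I = 4.573×10^5 mm⁴ = 4.573×10^-7 m⁴
Effective length L_e = K·L = 0.7 × 3.78 = 2.646 m
P_cr = π²EI / L_e² = π² × 118×10⁹ × 4.573×10^-7 / 2.646² = 7.607×10^4 N

P_cr ≈ 76.1 kN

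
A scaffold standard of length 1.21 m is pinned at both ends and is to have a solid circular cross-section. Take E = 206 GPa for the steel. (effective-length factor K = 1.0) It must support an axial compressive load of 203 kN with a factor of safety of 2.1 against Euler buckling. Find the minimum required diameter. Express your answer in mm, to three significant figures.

Required P_cr = n·P = 2.1 × 203 = 426.3 kN
L_e = K·L = 1 × 1.21 = 1.210 m
Required I = P_cr·L_e²/(π²E) = 4.263×10^5 × 1.210² / (π² × 2.06×10^11) = 3.070×10^-7 m⁴
I_req = 3.070×10^5 mm⁴
Solid circle: I = πd⁴/64  ⇒  d = (64I/π)^(1/4) = (64×3.070×10^5/π)^(1/4) = 50.0 mm

d ≈ 50.0 mm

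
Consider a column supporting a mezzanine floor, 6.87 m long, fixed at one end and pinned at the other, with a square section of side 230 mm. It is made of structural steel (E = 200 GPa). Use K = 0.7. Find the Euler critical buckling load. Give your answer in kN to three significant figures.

P_cr ≈ 19900 kN

I = a⁴/12 = 230⁴/12 = 2.332×10^8 mm⁴
I = 2.332×10^8 mm⁴ = 2.332×10^-4 m⁴
Effective length L_e = K·L = 0.7 × 6.87 = 4.809 m
P_cr = π²EI / L_e² = π² × 200×10⁹ × 2.332×10^-4 / 4.809² = 1.990×10^7 N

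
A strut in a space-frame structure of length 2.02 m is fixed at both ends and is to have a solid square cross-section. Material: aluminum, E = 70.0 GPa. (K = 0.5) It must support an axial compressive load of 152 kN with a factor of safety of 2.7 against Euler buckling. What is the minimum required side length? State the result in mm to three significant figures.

Required P_cr = n·P = 2.7 × 152 = 410.4 kN
L_e = K·L = 0.5 × 2.02 = 1.010 m
Required I = P_cr·L_e²/(π²E) = 4.104×10^5 × 1.010² / (π² × 7.00×10^10) = 6.060×10^-7 m⁴
I_req = 6.060×10^5 mm⁴
Solid square: I = a⁴/12  ⇒  a = (12I)^(1/4) = (12×6.060×10^5)^(1/4) = 51.9 mm

a ≈ 51.9 mm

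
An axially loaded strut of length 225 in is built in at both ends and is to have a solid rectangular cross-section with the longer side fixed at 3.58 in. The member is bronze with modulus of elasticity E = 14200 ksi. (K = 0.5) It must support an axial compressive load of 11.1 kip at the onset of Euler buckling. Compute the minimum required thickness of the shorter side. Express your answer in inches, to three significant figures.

b ≈ 1.50 in

L_e = K·L = 0.5 × 225 = 112.5 in
Required I = P_cr·L_e²/(π²E) = 1.110×10^4 × 112.5² / (π² × 1.42×10^7) = 1.002 in⁴
Rectangle, weak axis: I_min = h·b³/12 with h = 3.58 in fixed  ⇒  b = (12I/h)^(1/3) = 1.50 in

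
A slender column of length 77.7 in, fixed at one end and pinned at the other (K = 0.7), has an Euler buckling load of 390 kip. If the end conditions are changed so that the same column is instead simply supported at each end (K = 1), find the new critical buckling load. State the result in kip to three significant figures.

P_cr ∝ 1/K², so P_cr,new = P_cr,old × (K_old/K_new)² = 390 × (0.7/1)²
= 390 × 0.4900 = 191 kip

P_cr ≈ 191 kip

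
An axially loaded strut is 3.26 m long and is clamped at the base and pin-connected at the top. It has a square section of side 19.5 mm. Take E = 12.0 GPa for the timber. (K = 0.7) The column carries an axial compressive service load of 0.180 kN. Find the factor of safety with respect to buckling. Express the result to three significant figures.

n ≈ 1.52

I = a⁴/12 = 19.5⁴/12 = 1.205×10^4 mm⁴
I = 1.205×10^4 mm⁴ = 1.205×10^-8 m⁴
Effective length L_e = K·L = 0.7 × 3.26 = 2.282 m
P_cr = π²EI / L_e² = π² × 12.0×10⁹ × 1.205×10^-8 / 2.282² = 274.0 N
Factor of safety n = P_cr / P = 0.27404 / 0.180 = 1.52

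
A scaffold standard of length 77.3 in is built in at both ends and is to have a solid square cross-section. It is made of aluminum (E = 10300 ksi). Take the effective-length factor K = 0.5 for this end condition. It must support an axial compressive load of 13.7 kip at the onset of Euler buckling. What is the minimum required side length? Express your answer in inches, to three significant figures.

a ≈ 1.25 in

L_e = K·L = 0.5 × 77.3 = 38.65 in
Required I = P_cr·L_e²/(π²E) = 1.370×10^4 × 38.65² / (π² × 1.03×10^7) = 0.2013 in⁴
Solid square: I = a⁴/12  ⇒  a = (12I)^(1/4) = (12×0.2013)^(1/4) = 1.25 in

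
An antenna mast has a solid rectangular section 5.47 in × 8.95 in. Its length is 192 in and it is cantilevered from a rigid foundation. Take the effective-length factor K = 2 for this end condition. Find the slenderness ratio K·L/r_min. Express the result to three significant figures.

For a rectangle r_min = b/√12 = 5.47/√12 = 1.579 in
L_e = K·L = 2 × 192 = 384.0 in
λ = L_e / r_min = 384.00 / 1.579 = 243

λ ≈ 243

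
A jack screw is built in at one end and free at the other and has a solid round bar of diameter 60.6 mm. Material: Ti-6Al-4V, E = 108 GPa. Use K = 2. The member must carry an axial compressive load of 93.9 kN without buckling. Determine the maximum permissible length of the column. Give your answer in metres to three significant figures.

L_max ≈ 1.37 m

I = πd⁴/64 = π×60.6⁴/64 = 6.620×10^5 mm⁴
I = 6.620×10^-7 m⁴
At the buckling limit P_cr = P = 9.390×10^4 N
From P_cr = π²EI/(K·L)²:  L = (1/K)·√(π²EI/P_cr) = (1/2)·√(π²×1.08×10^11×6.620×10^-7/9.390×10^4)
L = 1.37 m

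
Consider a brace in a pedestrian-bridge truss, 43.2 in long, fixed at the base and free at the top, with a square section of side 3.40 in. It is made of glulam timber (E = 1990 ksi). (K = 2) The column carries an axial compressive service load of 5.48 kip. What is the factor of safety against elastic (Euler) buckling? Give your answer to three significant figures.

n ≈ 5.35

I = a⁴/12 = 3.40⁴/12 = 11.14 in⁴
Effective length L_e = K·L = 2 × 43.2 = 86.40 in
P_cr = π²EI / L_e² = π² × 1990×10³ × 11.14 / 86.40² = 2.930×10^4 lb
Factor of safety n = P_cr / P = 29.299 / 5.48 = 5.35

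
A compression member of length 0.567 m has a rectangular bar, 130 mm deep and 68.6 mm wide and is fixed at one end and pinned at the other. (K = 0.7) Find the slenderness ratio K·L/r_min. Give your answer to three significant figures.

For a rectangle r_min = b/√12 = 68.6/√12 = 19.80 mm
L_e = K·L = 0.7 × 0.567 m = 0.3969 m = 396.90 mm
λ = L_e / r_min = 396.90 / 19.80 = 20.0

λ ≈ 20.0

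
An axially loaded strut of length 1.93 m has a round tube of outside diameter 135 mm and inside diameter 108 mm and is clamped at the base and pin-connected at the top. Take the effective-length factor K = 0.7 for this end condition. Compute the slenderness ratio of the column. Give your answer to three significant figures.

λ ≈ 31.3

d_o = 135 mm, d_i = 108 mm
I = π(d_o⁴ − d_i⁴)/64 = π(135⁴ − 108.0⁴)/64 = 9.626×10^6 mm⁴
A = 5.153×10^3 mm²;  r_min = √(I/A) = √(9.626×10^6/5.153×10^3) = 43.22 mm
L_e = K·L = 0.7 × 1.93 m = 1.351 m = 1351.0 mm
λ = L_e / r_min = 1351.0 / 43.22 = 31.3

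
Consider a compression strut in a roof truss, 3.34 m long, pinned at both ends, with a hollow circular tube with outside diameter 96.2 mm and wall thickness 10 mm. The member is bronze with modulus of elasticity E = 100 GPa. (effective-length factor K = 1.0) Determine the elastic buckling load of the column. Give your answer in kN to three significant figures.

P_cr ≈ 226 kN

Inner diameter d_i = 96.2 − 2×10 = 76.20 mm
I = π(d_o⁴ − d_i⁴)/64 = π(96.2⁴ − 76.20⁴)/64 = 2.549×10^6 mm⁴
I = 2.549×10^6 mm⁴ = 2.549×10^-6 m⁴
Effective length L_e = K·L = 1 × 3.34 = 3.340 m
P_cr = π²EI / L_e² = π² × 100×10⁹ × 2.549×10^-6 / 3.340² = 2.255×10^5 N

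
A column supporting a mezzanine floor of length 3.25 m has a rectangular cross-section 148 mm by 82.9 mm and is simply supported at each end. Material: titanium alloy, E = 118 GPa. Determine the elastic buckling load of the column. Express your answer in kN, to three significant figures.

P_cr ≈ 775 kN

Buckling occurs about the weak axis: I_min = h·b³/12 with b = 82.9 mm (the shorter side).
I_min = 148×82.9³/12 = 7.027×10^6 mm⁴
I = 7.027×10^6 mm⁴ = 7.027×10^-6 m⁴
Effective length L_e = K·L = 1 × 3.25 = 3.250 m
P_cr = π²EI / L_e² = π² × 118×10⁹ × 7.027×10^-6 / 3.250² = 7.747×10^5 N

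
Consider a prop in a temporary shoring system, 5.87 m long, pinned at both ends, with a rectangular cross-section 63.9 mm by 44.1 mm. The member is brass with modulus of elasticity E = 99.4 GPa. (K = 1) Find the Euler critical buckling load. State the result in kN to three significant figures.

P_cr ≈ 13.0 kN

Buckling occurs about the weak axis: I_min = h·b³/12 with b = 44.1 mm (the shorter side).
I_min = 63.9×44.1³/12 = 4.567×10^5 mm⁴
I = 4.567×10^5 mm⁴ = 4.567×10^-7 m⁴
Effective length L_e = K·L = 1 × 5.87 = 5.870 m
P_cr = π²EI / L_e² = π² × 99.4×10⁹ × 4.567×10^-7 / 5.870² = 1.300×10^4 N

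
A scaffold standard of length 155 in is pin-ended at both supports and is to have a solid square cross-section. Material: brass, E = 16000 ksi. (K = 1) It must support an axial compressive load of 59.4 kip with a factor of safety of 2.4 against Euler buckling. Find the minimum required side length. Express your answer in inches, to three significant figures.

Required P_cr = n·P = 2.4 × 59.4 = 142.6 kip
L_e = K·L = 1 × 155 = 155.0 in
Required I = P_cr·L_e²/(π²E) = 1.426×10^5 × 155.0² / (π² × 1.60×10^7) = 21.69 in⁴
Solid square: I = a⁴/12  ⇒  a = (12I)^(1/4) = (12×21.69)^(1/4) = 4.02 in

a ≈ 4.02 in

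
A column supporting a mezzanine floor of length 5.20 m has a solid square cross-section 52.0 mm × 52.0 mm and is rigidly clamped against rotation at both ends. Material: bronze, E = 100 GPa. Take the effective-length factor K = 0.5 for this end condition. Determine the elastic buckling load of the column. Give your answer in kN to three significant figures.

P_cr ≈ 89.0 kN

I = a⁴/12 = 52.0⁴/12 = 6.093×10^5 mm⁴
I = 6.093×10^5 mm⁴ = 6.093×10^-7 m⁴
Effective length L_e = K·L = 0.5 × 5.20 = 2.600 m
P_cr = π²EI / L_e² = π² × 100×10⁹ × 6.093×10^-7 / 2.600² = 8.896×10^4 N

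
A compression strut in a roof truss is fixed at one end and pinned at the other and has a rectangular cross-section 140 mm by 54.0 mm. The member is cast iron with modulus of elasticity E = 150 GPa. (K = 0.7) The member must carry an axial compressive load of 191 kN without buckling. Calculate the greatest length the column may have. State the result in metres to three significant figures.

Buckling occurs about the weak axis: I_min = h·b³/12 with b = 54.0 mm (the shorter side).
I_min = 140×54.0³/12 = 1.837×10^6 mm⁴
I = 1.837×10^-6 m⁴
At the buckling limit P_cr = P = 1.910×10^5 N
From P_cr = π²EI/(K·L)²:  L = (1/K)·√(π²EI/P_cr) = (1/0.7)·√(π²×1.50×10^11×1.837×10^-6/1.910×10^5)
L = 5.39 m

L_max ≈ 5.39 m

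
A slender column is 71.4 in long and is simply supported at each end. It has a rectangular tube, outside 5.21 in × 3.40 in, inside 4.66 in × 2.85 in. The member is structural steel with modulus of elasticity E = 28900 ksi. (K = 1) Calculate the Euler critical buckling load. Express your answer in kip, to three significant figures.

Weak-axis I_min = (h_o·b_o³ − h_i·b_i³)/12 with b_o = 3.40, b_i = 2.850 in (shorter outer/inner sides).
I_min = (5.21×3.40³ − 4.660×2.850³)/12 = 8.075 in⁴
Effective length L_e = K·L = 1 × 71.4 = 71.40 in
P_cr = π²EI / L_e² = π² × 28900×10³ × 8.075 / 71.40² = 4.518×10^5 lb

P_cr ≈ 452 kip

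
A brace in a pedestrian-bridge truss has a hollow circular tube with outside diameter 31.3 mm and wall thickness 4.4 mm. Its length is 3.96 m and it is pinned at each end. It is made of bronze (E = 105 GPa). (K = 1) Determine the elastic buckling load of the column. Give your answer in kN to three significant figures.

Inner diameter d_i = 31.3 − 2×4.4 = 22.50 mm
I = π(d_o⁴ − d_i⁴)/64 = π(31.3⁴ − 22.50⁴)/64 = 3.453×10^4 mm⁴
I = 3.453×10^4 mm⁴ = 3.453×10^-8 m⁴
Effective length L_e = K·L = 1 × 3.96 = 3.960 m
P_cr = π²EI / L_e² = π² × 105×10⁹ × 3.453×10^-8 / 3.960² = 2.282×10^3 N

P_cr ≈ 2.28 kN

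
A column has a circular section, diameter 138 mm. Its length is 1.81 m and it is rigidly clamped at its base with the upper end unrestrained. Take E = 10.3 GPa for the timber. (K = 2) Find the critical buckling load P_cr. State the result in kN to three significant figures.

I = πd⁴/64 = π×138⁴/64 = 1.780×10^7 mm⁴
I = 1.780×10^7 mm⁴ = 1.780×10^-5 m⁴
Effective length L_e = K·L = 2 × 1.81 = 3.620 m
P_cr = π²EI / L_e² = π² × 10.3×10⁹ × 1.780×10^-5 / 3.620² = 1.381×10^5 N

P_cr ≈ 138 kN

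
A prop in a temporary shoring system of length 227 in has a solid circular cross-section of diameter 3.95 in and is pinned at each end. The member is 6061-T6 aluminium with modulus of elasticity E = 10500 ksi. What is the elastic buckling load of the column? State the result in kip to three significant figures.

P_cr ≈ 24.0 kip

I = πd⁴/64 = π×3.95⁴/64 = 11.95 in⁴
Effective length L_e = K·L = 1 × 227 = 227.0 in
P_cr = π²EI / L_e² = π² × 10500×10³ × 11.95 / 227.0² = 2.403×10^4 lb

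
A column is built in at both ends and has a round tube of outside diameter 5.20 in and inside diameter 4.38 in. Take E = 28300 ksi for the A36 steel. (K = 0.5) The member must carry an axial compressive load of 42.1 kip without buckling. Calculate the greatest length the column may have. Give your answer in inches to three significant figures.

d_o = 5.20 in, d_i = 4.38 in
I = π(d_o⁴ − d_i⁴)/64 = π(5.20⁴ − 4.380⁴)/64 = 17.82 in⁴
At the buckling limit P_cr = P = 4.210×10^4 lb
From P_cr = π²EI/(K·L)²:  L = (1/K)·√(π²EI/P_cr) = (1/0.5)·√(π²×2.83×10^7×17.82/4.210×10^4)
L = 688 in

L_max ≈ 688 in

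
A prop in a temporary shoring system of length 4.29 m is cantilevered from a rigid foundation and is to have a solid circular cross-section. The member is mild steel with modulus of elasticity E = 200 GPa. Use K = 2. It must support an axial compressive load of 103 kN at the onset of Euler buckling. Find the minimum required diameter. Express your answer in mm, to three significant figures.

d ≈ 94.1 mm

L_e = K·L = 2 × 4.29 = 8.580 m
Required I = P_cr·L_e²/(π²E) = 1.030×10^5 × 8.580² / (π² × 2.00×10^11) = 3.841×10^-6 m⁴
I_req = 3.841×10^6 mm⁴
Solid circle: I = πd⁴/64  ⇒  d = (64I/π)^(1/4) = (64×3.841×10^6/π)^(1/4) = 94.1 mm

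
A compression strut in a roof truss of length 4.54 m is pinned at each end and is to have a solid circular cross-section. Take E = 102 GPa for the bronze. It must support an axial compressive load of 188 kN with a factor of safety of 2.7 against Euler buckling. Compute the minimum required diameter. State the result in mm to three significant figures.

d ≈ 121 mm

Required P_cr = n·P = 2.7 × 188 = 507.6 kN
L_e = K·L = 1 × 4.54 = 4.540 m
Required I = P_cr·L_e²/(π²E) = 5.076×10^5 × 4.540² / (π² × 1.02×10^11) = 1.039×10^-5 m⁴
I_req = 1.039×10^7 mm⁴
Solid circle: I = πd⁴/64  ⇒  d = (64I/π)^(1/4) = (64×1.039×10^7/π)^(1/4) = 121 mm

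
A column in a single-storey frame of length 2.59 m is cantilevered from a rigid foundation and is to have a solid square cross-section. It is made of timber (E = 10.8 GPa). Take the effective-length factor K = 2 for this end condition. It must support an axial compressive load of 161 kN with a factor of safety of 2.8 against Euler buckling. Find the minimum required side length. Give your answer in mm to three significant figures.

a ≈ 192 mm

Required P_cr = n·P = 2.8 × 161 = 450.8 kN
L_e = K·L = 2 × 2.59 = 5.180 m
Required I = P_cr·L_e²/(π²E) = 4.508×10^5 × 5.180² / (π² × 1.08×10^10) = 1.135×10^-4 m⁴
I_req = 1.135×10^8 mm⁴
Solid square: I = a⁴/12  ⇒  a = (12I)^(1/4) = (12×1.135×10^8)^(1/4) = 192 mm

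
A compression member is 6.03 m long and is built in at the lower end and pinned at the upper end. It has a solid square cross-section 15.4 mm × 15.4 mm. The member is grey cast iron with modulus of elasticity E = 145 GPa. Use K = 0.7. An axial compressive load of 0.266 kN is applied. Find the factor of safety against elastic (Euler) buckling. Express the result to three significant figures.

n ≈ 1.42

I = a⁴/12 = 15.4⁴/12 = 4.687×10^3 mm⁴
I = 4.687×10^3 mm⁴ = 4.687×10^-9 m⁴
Effective length L_e = K·L = 0.7 × 6.03 = 4.221 m
P_cr = π²EI / L_e² = π² × 145×10⁹ × 4.687×10^-9 / 4.221² = 376.5 N
Factor of safety n = P_cr / P = 0.37648 / 0.266 = 1.42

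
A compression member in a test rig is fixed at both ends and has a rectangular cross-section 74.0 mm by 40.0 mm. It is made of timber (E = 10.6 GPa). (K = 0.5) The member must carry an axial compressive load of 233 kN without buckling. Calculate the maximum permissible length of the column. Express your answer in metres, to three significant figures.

Buckling occurs about the weak axis: I_min = h·b³/12 with b = 40.0 mm (the shorter side).
I_min = 74.0×40.0³/12 = 3.947×10^5 mm⁴
I = 3.947×10^-7 m⁴
At the buckling limit P_cr = P = 2.330×10^5 N
From P_cr = π²EI/(K·L)²:  L = (1/K)·√(π²EI/P_cr) = (1/0.5)·√(π²×1.06×10^10×3.947×10^-7/2.330×10^5)
L = 0.842 m

L_max ≈ 0.842 m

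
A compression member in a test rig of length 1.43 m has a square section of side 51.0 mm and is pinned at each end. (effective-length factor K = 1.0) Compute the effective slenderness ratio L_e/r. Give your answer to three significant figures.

λ ≈ 97.1

For a square r = a/√12 = 51.0/√12 = 14.72 mm
L_e = K·L = 1 × 1.43 m = 1.430 m = 1430.0 mm
λ = L_e / r_min = 1430.0 / 14.72 = 97.1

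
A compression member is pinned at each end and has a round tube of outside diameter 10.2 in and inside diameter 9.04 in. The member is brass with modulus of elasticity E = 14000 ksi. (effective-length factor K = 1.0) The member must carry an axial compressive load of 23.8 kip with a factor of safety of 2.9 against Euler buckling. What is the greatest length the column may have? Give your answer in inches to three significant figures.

L_max ≈ 638 in

d_o = 10.2 in, d_i = 9.04 in
I = π(d_o⁴ − d_i⁴)/64 = π(10.2⁴ − 9.040⁴)/64 = 203.5 in⁴
Required critical load P_cr = n·P = 2.9 × 23.8 = 69.02 kip = 6.902×10^4 lb
From P_cr = π²EI/(K·L)²:  L = (1/K)·√(π²EI/P_cr) = (1/1)·√(π²×1.40×10^7×203.5/6.902×10^4)
L = 638 in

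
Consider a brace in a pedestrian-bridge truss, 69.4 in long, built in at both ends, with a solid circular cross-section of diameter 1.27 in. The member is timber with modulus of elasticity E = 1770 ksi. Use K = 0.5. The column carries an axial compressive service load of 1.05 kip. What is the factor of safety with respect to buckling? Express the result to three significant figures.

n ≈ 1.76

I = πd⁴/64 = π×1.27⁴/64 = 0.1277 in⁴
Effective length L_e = K·L = 0.5 × 69.4 = 34.70 in
P_cr = π²EI / L_e² = π² × 1770×10³ × 0.1277 / 34.70² = 1.853×10^3 lb
Factor of safety n = P_cr / P = 1.8527 / 1.05 = 1.76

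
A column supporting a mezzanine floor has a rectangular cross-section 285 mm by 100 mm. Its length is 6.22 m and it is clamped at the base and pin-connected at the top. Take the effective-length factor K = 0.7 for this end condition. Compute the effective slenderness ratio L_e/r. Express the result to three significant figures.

Buckling occurs about the weak axis: I_min = h·b³/12 with b = 100 mm (the shorter side).
I_min = 285×100³/12 = 2.375×10^7 mm⁴
A = 2.850×10^4 mm²;  r_min = √(I/A) = √(2.375×10^7/2.850×10^4) = 28.87 mm
L_e = K·L = 0.7 × 6.22 m = 4.354 m = 4354.0 mm
λ = L_e / r_min = 4354.0 / 28.87 = 151

λ ≈ 151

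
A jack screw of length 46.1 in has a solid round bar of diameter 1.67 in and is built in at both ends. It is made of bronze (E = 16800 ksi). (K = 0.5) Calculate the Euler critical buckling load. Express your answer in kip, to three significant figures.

P_cr ≈ 119 kip

I = πd⁴/64 = π×1.67⁴/64 = 0.3818 in⁴
Effective length L_e = K·L = 0.5 × 46.1 = 23.05 in
P_cr = π²EI / L_e² = π² × 16800×10³ × 0.3818 / 23.05² = 1.192×10^5 lb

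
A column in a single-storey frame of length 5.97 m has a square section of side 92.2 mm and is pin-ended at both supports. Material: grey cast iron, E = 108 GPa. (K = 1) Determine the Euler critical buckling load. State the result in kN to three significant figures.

I = a⁴/12 = 92.2⁴/12 = 6.022×10^6 mm⁴
I = 6.022×10^6 mm⁴ = 6.022×10^-6 m⁴
Effective length L_e = K·L = 1 × 5.97 = 5.970 m
P_cr = π²EI / L_e² = π² × 108×10⁹ × 6.022×10^-6 / 5.970² = 1.801×10^5 N

P_cr ≈ 180 kN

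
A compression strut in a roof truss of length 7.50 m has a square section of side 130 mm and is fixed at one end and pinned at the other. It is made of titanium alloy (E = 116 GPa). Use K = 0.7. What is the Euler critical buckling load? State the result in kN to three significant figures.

I = a⁴/12 = 130⁴/12 = 2.380×10^7 mm⁴
I = 2.380×10^7 mm⁴ = 2.380×10^-5 m⁴
Effective length L_e = K·L = 0.7 × 7.50 = 5.250 m
P_cr = π²EI / L_e² = π² × 116×10⁹ × 2.380×10^-5 / 5.250² = 9.886×10^5 N

P_cr ≈ 989 kN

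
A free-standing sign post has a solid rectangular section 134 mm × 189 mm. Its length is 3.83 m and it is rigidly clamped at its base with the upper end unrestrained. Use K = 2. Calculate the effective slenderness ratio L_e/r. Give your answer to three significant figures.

λ ≈ 198

Buckling occurs about the weak axis: I_min = h·b³/12 with b = 134 mm (the shorter side).
I_min = 189×134³/12 = 3.790×10^7 mm⁴
A = 2.533×10^4 mm²;  r_min = √(I/A) = √(3.790×10^7/2.533×10^4) = 38.68 mm
L_e = K·L = 2 × 3.83 m = 7.660 m = 7660.0 mm
λ = L_e / r_min = 7660.0 / 38.68 = 198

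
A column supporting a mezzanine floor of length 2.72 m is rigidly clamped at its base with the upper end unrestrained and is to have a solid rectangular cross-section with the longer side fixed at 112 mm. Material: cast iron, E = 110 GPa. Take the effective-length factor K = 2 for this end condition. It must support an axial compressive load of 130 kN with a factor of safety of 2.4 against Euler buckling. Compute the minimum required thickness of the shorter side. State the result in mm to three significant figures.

b ≈ 96.9 mm

Required P_cr = n·P = 2.4 × 130 = 312.0 kN
L_e = K·L = 2 × 2.72 = 5.440 m
Required I = P_cr·L_e²/(π²E) = 3.120×10^5 × 5.440² / (π² × 1.10×10^11) = 8.505×10^-6 m⁴
I_req = 8.505×10^6 mm⁴
Rectangle, weak axis: I_min = h·b³/12 with h = 112 mm fixed  ⇒  b = (12I/h)^(1/3) = 96.9 mm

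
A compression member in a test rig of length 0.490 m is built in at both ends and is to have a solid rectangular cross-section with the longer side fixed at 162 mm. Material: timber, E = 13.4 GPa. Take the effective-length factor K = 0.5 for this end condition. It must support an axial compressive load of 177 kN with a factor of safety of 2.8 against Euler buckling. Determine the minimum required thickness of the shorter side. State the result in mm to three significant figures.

Required P_cr = n·P = 2.8 × 177 = 495.6 kN
L_e = K·L = 0.5 × 0.490 = 0.2450 m
Required I = P_cr·L_e²/(π²E) = 4.956×10^5 × 0.2450² / (π² × 1.34×10^10) = 2.249×10^-7 m⁴
I_req = 2.249×10^5 mm⁴
Rectangle, weak axis: I_min = h·b³/12 with h = 162 mm fixed  ⇒  b = (12I/h)^(1/3) = 25.5 mm

b ≈ 25.5 mm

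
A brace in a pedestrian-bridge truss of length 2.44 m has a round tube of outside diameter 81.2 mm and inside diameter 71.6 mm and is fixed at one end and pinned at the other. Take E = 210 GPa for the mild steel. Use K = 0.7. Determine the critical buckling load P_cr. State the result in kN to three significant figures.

P_cr ≈ 600 kN

d_o = 81.2 mm, d_i = 71.6 mm
I = π(d_o⁴ − d_i⁴)/64 = π(81.2⁴ − 71.60⁴)/64 = 8.439×10^5 mm⁴
I = 8.439×10^5 mm⁴ = 8.439×10^-7 m⁴
Effective length L_e = K·L = 0.7 × 2.44 = 1.708 m
P_cr = π²EI / L_e² = π² × 210×10⁹ × 8.439×10^-7 / 1.708² = 5.996×10^5 N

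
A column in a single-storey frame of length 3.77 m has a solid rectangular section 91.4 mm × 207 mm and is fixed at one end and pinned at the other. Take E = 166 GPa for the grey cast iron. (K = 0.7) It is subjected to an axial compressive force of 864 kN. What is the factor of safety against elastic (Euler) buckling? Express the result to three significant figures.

Buckling occurs about the weak axis: I_min = h·b³/12 with b = 91.4 mm (the shorter side).
I_min = 207×91.4³/12 = 1.317×10^7 mm⁴
I = 1.317×10^7 mm⁴ = 1.317×10^-5 m⁴
Effective length L_e = K·L = 0.7 × 3.77 = 2.639 m
P_cr = π²EI / L_e² = π² × 166×10⁹ × 1.317×10^-5 / 2.639² = 3.099×10^6 N
Factor of safety n = P_cr / P = 3098.5 / 864 = 3.59

n ≈ 3.59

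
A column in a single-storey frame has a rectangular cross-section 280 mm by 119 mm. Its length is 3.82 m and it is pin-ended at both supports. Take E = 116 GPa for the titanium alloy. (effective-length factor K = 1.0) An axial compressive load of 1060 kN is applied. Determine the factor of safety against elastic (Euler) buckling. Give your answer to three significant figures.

n ≈ 2.91

Buckling occurs about the weak axis: I_min = h·b³/12 with b = 119 mm (the shorter side).
I_min = 280×119³/12 = 3.932×10^7 mm⁴
I = 3.932×10^7 mm⁴ = 3.932×10^-5 m⁴
Effective length L_e = K·L = 1 × 3.82 = 3.820 m
P_cr = π²EI / L_e² = π² × 116×10⁹ × 3.932×10^-5 / 3.820² = 3.085×10^6 N
Factor of safety n = P_cr / P = 3085.0 / 1060 = 2.91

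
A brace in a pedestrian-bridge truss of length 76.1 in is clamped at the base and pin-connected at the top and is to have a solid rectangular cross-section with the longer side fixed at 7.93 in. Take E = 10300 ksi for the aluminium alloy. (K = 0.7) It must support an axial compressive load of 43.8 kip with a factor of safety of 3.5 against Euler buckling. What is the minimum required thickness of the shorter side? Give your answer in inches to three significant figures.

Required P_cr = n·P = 3.5 × 43.8 = 153.3 kip
L_e = K·L = 0.7 × 76.1 = 53.27 in
Required I = P_cr·L_e²/(π²E) = 1.533×10^5 × 53.27² / (π² × 1.03×10^7) = 4.279 in⁴
Rectangle, weak axis: I_min = h·b³/12 with h = 7.93 in fixed  ⇒  b = (12I/h)^(1/3) = 1.86 in

b ≈ 1.86 in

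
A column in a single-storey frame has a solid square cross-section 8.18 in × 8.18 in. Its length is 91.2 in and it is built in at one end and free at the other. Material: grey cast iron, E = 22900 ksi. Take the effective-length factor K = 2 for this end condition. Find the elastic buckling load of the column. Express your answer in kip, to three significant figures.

I = a⁴/12 = 8.18⁴/12 = 373.1 in⁴
Effective length L_e = K·L = 2 × 91.2 = 182.4 in
P_cr = π²EI / L_e² = π² × 22900×10³ × 373.1 / 182.4² = 2.535×10^6 lb

P_cr ≈ 2530 kip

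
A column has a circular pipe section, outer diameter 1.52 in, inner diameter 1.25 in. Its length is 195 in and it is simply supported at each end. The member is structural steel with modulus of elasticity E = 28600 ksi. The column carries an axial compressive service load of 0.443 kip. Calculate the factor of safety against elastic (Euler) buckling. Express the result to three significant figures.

d_o = 1.52 in, d_i = 1.25 in
I = π(d_o⁴ − d_i⁴)/64 = π(1.52⁴ − 1.250⁴)/64 = 0.1422 in⁴
Effective length L_e = K·L = 1 × 195 = 195.0 in
P_cr = π²EI / L_e² = π² × 28600×10³ × 0.1422 / 195.0² = 1.055×10^3 lb
Factor of safety n = P_cr / P = 1.0555 / 0.443 = 2.38

n ≈ 2.38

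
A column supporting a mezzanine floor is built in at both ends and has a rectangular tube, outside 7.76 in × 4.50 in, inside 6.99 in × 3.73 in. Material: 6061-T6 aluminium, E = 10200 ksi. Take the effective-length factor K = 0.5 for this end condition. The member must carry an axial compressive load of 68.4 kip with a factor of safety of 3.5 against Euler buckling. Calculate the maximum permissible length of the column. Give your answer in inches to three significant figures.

L_max ≈ 220 in

Weak-axis I_min = (h_o·b_o³ − h_i·b_i³)/12 with b_o = 4.50, b_i = 3.730 in (shorter outer/inner sides).
I_min = (7.76×4.50³ − 6.990×3.730³)/12 = 28.70 in⁴
Required critical load P_cr = n·P = 3.5 × 68.4 = 239.4 kip = 2.394×10^5 lb
From P_cr = π²EI/(K·L)²:  L = (1/K)·√(π²EI/P_cr) = (1/0.5)·√(π²×1.02×10^7×28.70/2.394×10^5)
L = 220 in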